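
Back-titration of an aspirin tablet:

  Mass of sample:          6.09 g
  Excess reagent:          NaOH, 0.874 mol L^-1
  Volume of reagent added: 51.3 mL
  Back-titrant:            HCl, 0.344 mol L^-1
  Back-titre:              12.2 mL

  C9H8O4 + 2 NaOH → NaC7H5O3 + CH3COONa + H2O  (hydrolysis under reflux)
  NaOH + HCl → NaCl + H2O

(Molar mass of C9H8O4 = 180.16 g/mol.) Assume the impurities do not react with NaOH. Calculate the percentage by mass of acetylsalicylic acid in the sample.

60.1 %

n(NaOH) added = 0.0513 × 0.874 = 0.0448 mol
n(HCl) used in back-titration = 0.0122 × 0.344 = 4.20 × 10^-3 mol
n(NaOH) left over = 4.20 × 10^-3 mol (1:1 ratio)
n(NaOH) consumed by analyte = 0.0448 − 4.20 × 10^-3 = 0.0406 mol
From the 1:2 ratio, n(C9H8O4) = 1/2 × 0.0406 = 0.0203 mol
mass of C9H8O4 = 0.0203 × 180.16 = 3.66 g
% C9H8O4 = 3.66 / 6.09 × 100 = 60.1 %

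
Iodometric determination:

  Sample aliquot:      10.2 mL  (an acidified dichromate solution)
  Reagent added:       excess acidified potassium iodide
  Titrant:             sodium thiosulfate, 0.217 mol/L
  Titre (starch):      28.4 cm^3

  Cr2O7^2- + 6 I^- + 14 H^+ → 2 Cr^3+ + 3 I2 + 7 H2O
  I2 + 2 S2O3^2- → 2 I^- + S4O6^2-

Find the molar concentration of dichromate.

0.101 mol/L

n(S2O3^2-) = 0.0284 × 0.217 = 6.16 × 10^-3 mol
n(I2) = n(S2O3^2-)/2 = 3.08 × 10^-3 mol
From the 1:3 ratio, n(Cr2O7^2-) in the aliquot = 1/3 × 3.08 × 10^-3 = 1.03 × 10^-3 mol
[Cr2O7^2-] = 1.03 × 10^-3 / 0.0102 = 0.101 mol/L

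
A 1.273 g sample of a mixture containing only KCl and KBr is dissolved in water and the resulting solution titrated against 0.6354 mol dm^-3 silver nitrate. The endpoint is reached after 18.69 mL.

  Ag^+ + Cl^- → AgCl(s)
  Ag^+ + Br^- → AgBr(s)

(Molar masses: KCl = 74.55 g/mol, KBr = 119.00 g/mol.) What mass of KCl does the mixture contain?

n(AgNO3) = 0.01869 × 0.6354 = 0.01188 mol
Let x = n(KCl), y = n(KBr).
Titrant: 1x + 1y = 0.01188;  mass: 74.55x + 119.00y = 1.273
Solving, x = 3.154 × 10^-3 mol, y = 8.722 × 10^-3 mol
mass of KCl = 3.154 × 10^-3 × 74.55 = 0.2351 g

0.2351 g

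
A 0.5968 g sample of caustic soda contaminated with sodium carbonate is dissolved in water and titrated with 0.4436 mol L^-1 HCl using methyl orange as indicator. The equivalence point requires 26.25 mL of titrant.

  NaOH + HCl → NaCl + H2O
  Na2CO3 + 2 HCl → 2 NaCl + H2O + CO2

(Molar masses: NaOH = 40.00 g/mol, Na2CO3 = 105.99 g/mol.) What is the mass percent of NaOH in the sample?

n(HCl) = 0.02625 × 0.4436 = 0.01164 mol
Let x = n(NaOH), y = n(Na2CO3).
Titrant: 1x + 2y = 0.01164;  mass: 40.00x + 105.99y = 0.5968
Solving, x = 1.562 × 10^-3 mol, y = 5.041 × 10^-3 mol
mass of NaOH = 1.562 × 10^-3 × 40.00 = 0.06249 g
% NaOH = 0.06249 / 0.5968 × 100 = 10.47 %

10.47 %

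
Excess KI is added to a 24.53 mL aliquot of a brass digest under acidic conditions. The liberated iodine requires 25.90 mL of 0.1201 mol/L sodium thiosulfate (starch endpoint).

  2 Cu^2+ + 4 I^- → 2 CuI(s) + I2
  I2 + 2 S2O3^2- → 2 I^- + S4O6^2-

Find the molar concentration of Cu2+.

0.1268 mol/L

n(S2O3^2-) = 0.02590 × 0.1201 = 3.111 × 10^-3 mol
n(I2) = n(S2O3^2-)/2 = 1.555 × 10^-3 mol
From the 2:1 ratio, n(Cu2+) in the aliquot = 2/1 × 1.555 × 10^-3 = 3.111 × 10^-3 mol
[Cu2+] = 3.111 × 10^-3 / 0.02453 = 0.1268 mol/L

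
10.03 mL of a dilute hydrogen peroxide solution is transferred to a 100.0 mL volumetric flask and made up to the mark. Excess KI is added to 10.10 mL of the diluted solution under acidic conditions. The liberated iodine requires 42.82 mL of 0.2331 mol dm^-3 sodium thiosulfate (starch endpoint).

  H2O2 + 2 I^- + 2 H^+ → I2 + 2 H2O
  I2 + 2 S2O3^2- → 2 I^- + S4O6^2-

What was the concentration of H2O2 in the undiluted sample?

n(S2O3^2-) = 0.04282 × 0.2331 = 9.981 × 10^-3 mol
n(I2) = n(S2O3^2-)/2 = 4.991 × 10^-3 mol
n(H2O2) in the aliquot = 4.991 × 10^-3 mol (1:1 ratio)
[H2O2]_dilute = 4.991 × 10^-3 / 0.01010 = 0.4941 mol/L
[H2O2]_original = 0.4941 × 100.0/10.03 = 4.926 mol/L

4.926 mol/L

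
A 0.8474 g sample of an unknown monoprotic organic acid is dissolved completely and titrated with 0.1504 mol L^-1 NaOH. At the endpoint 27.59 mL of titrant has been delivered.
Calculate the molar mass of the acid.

n(NaOH) = 0.02759 L × 0.1504 mol/L = 4.150 × 10^-3 mol
n(HA) = 4.150 × 10^-3 mol (1:1 ratio)
M = m / n = 0.8474 g / 4.150 × 10^-3 mol = 204.2 g/mol

204.2 g/mol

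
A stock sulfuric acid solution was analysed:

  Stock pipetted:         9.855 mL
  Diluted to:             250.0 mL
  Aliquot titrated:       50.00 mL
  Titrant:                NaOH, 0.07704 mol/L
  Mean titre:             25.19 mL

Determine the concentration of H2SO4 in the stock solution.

0.4923 mol/L

H2SO4 + 2 NaOH → Na2SO4 + 2 H2O
n(NaOH) = 0.02519 × 0.07704 = 1.941 × 10^-3 mol
From the 1:2 ratio, n(H2SO4) in the aliquot = 1/2 × 1.941 × 10^-3 = 9.703 × 10^-4 mol
[H2SO4]_dilute = 9.703 × 10^-4 / 0.05000 = 0.01941 mol/L
Dilution factor = 250.0 / 9.855 = 25.37
[H2SO4]_stock = 0.01941 × 25.37 = 0.4923 mol/L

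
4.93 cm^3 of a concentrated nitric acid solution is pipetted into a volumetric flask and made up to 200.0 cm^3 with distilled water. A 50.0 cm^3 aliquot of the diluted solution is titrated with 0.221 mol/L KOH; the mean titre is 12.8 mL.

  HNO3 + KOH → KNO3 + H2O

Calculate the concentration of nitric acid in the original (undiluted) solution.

n(KOH) = 0.0128 × 0.221 = 2.83 × 10^-3 mol
n(HNO3) in the aliquot = 2.83 × 10^-3 mol (1:1 ratio)
[HNO3]_dilute = 2.83 × 10^-3 / 0.0500 = 0.0566 mol/L
Dilution factor = 200.0 / 4.93 = 40.57
[HNO3]_stock = 0.0566 × 40.57 = 2.30 mol/L

2.30 mol/L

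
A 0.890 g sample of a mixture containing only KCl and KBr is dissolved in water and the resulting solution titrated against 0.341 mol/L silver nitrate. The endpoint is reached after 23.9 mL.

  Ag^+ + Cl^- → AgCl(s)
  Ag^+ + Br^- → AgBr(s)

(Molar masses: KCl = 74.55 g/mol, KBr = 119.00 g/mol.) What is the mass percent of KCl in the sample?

n(AgNO3) = 0.0239 × 0.341 = 8.15 × 10^-3 mol
Let x = n(KCl), y = n(KBr).
Titrant: 1x + 1y = 8.15 × 10^-3;  mass: 74.55x + 119.00y = 0.890
Solving, x = 1.80 × 10^-3 mol, y = 6.35 × 10^-3 mol
mass of KCl = 1.80 × 10^-3 × 74.55 = 0.134 g
% KCl = 0.134 / 0.890 × 100 = 15.0 %

15.0 %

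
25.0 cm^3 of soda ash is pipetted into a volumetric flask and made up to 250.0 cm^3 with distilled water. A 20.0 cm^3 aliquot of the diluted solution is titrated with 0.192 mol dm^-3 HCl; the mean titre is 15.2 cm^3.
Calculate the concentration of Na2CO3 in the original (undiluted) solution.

0.730 mol/L

Na2CO3 + 2 HCl → 2 NaCl + H2O + CO2
n(HCl) = 0.0152 × 0.192 = 2.92 × 10^-3 mol
From the 1:2 ratio, n(Na2CO3) in the aliquot = 1/2 × 2.92 × 10^-3 = 1.46 × 10^-3 mol
[Na2CO3]_dilute = 1.46 × 10^-3 / 0.0200 = 0.0730 mol/L
Dilution factor = 250.0 / 25.0 = 10.00
[Na2CO3]_stock = 0.0730 × 10.00 = 0.730 mol/L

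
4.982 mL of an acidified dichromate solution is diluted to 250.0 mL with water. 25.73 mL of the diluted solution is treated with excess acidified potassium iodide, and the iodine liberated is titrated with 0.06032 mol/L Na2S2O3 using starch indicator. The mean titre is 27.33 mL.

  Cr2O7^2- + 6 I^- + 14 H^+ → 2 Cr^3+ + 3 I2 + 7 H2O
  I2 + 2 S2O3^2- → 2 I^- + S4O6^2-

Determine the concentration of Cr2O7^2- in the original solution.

n(S2O3^2-) = 0.02733 × 0.06032 = 1.649 × 10^-3 mol
n(I2) = n(S2O3^2-)/2 = 8.243 × 10^-4 mol
From the 1:3 ratio, n(Cr2O7^2-) in the aliquot = 1/3 × 8.243 × 10^-4 = 2.748 × 10^-4 mol
[Cr2O7^2-]_dilute = 2.748 × 10^-4 / 0.02573 = 0.01068 mol/L
[Cr2O7^2-]_original = 0.01068 × 250.0/4.982 = 0.5359 mol/L

0.5359 mol/L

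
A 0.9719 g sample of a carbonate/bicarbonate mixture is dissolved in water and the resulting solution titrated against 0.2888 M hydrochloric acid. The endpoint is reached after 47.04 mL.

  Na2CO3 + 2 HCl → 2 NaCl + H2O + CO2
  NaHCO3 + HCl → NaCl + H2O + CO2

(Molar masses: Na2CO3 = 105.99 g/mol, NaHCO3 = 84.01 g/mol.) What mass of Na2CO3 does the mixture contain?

0.2894 g

n(HCl) = 0.04704 × 0.2888 = 0.01359 mol
Let x = n(Na2CO3), y = n(NaHCO3).
Titrant: 2x + 1y = 0.01359;  mass: 105.99x + 84.01y = 0.9719
Solving, x = 2.731 × 10^-3 mol, y = 8.124 × 10^-3 mol
mass of Na2CO3 = 2.731 × 10^-3 × 105.99 = 0.2894 g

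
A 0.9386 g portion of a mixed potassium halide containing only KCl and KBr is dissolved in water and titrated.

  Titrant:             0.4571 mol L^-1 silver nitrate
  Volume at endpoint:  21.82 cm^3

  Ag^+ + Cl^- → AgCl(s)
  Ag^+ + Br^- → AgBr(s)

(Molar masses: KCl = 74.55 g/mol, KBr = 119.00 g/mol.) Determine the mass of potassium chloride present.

n(AgNO3) = 0.02182 × 0.4571 = 9.974 × 10^-3 mol
Let x = n(KCl), y = n(KBr).
Titrant: 1x + 1y = 9.974 × 10^-3;  mass: 74.55x + 119.00y = 0.9386
Solving, x = 5.586 × 10^-3 mol, y = 4.388 × 10^-3 mol
mass of KCl = 5.586 × 10^-3 × 74.55 = 0.4164 g

0.4164 g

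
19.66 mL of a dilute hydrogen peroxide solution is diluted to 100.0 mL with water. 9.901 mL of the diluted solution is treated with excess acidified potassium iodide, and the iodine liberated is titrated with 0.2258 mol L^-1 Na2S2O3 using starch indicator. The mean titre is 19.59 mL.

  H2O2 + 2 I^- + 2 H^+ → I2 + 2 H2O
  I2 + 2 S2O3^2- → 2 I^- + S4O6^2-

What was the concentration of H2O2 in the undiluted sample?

n(S2O3^2-) = 0.01959 × 0.2258 = 4.423 × 10^-3 mol
n(I2) = n(S2O3^2-)/2 = 2.212 × 10^-3 mol
n(H2O2) in the aliquot = 2.212 × 10^-3 mol (1:1 ratio)
[H2O2]_dilute = 2.212 × 10^-3 / 0.009901 = 0.2234 mol/L
[H2O2]_original = 0.2234 × 100.0/19.66 = 1.136 mol/L

1.136 mol/L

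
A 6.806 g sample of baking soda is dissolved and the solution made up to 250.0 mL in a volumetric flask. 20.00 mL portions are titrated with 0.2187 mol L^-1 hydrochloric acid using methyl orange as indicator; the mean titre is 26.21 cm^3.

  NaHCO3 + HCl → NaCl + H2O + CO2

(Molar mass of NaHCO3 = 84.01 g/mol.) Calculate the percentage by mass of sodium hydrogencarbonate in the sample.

88.44 %

n(HCl) per titration = 0.02621 × 0.2187 = 5.732 × 10^-3 mol
n(NaHCO3) in each aliquot = 5.732 × 10^-3 mol (1:1 ratio)
n(NaHCO3) in the whole flask = 5.732 × 10^-3 × 250.0/20.00 = 0.07165 mol
mass of NaHCO3 = 0.07165 × 84.01 = 6.019 g
% NaHCO3 = 6.019 / 6.806 × 100 = 88.44 %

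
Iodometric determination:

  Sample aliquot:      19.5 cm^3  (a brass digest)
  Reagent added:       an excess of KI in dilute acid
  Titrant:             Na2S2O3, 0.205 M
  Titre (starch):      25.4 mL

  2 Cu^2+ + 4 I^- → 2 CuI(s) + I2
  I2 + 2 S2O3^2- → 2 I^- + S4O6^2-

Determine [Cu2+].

0.267 M

n(S2O3^2-) = 0.0254 × 0.205 = 5.21 × 10^-3 mol
n(I2) = n(S2O3^2-)/2 = 2.60 × 10^-3 mol
From the 2:1 ratio, n(Cu2+) in the aliquot = 2/1 × 2.60 × 10^-3 = 5.21 × 10^-3 mol
[Cu2+] = 5.21 × 10^-3 / 0.0195 = 0.267 mol/L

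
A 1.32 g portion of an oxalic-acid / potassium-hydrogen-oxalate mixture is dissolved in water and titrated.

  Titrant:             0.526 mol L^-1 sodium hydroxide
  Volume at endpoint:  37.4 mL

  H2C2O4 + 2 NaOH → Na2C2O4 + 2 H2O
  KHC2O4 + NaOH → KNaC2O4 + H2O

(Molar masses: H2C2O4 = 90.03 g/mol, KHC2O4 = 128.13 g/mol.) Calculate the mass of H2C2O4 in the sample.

0.650 g

n(NaOH) = 0.0374 × 0.526 = 0.0197 mol
Let x = n(H2C2O4), y = n(KHC2O4).
Titrant: 2x + 1y = 0.0197;  mass: 90.03x + 128.13y = 1.32
Solving, x = 7.22 × 10^-3 mol, y = 5.23 × 10^-3 mol
mass of H2C2O4 = 7.22 × 10^-3 × 90.03 = 0.650 g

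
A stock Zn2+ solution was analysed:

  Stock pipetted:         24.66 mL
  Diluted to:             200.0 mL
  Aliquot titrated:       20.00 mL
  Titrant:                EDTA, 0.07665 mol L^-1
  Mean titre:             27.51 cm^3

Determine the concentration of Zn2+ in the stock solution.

Zn^2+ + EDTA^4- → [Zn(EDTA)]^2-
n(EDTA) = 0.02751 × 0.07665 = 2.109 × 10^-3 mol
n(Zn2+) in the aliquot = 2.109 × 10^-3 mol (1:1 ratio)
[Zn2+]_dilute = 2.109 × 10^-3 / 0.02000 = 0.1054 mol/L
Dilution factor = 200.0 / 24.66 = 8.110
[Zn2+]_stock = 0.1054 × 8.110 = 0.8551 mol/L

0.8551 mol/L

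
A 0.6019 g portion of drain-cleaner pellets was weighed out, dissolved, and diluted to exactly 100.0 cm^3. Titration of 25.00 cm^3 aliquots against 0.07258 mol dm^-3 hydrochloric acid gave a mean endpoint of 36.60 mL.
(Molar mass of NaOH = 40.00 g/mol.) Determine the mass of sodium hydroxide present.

0.4250 g

NaOH + HCl → NaCl + H2O
n(HCl) per titration = 0.03660 × 0.07258 = 2.656 × 10^-3 mol
n(NaOH) in each aliquot = 2.656 × 10^-3 mol (1:1 ratio)
n(NaOH) in the whole flask = 2.656 × 10^-3 × 100.0/25.00 = 0.01063 mol
mass of NaOH = 0.01063 × 40.00 = 0.4250 g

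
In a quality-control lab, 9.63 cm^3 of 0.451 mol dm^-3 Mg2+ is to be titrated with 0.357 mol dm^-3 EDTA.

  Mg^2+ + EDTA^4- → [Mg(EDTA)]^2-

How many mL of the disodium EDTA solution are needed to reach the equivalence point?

n(Mg2+) = 0.00963 L × 0.451 mol/L = 4.34 × 10^-3 mol
n(EDTA) = 4.34 × 10^-3 mol (1:1 stoichiometry)
V(EDTA) = 4.34 × 10^-3 mol / 0.357 mol/L = 0.0122 L = 12.2 mL

12.2 mL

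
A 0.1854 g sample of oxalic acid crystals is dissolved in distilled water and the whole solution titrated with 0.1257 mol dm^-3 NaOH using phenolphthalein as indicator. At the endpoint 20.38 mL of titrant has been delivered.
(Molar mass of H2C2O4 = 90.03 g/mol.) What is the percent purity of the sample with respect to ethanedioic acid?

62.20 %

H2C2O4 + 2 NaOH → Na2C2O4 + 2 H2O
n(NaOH) = 0.02038 L × 0.1257 mol/L = 2.562 × 10^-3 mol
From the 1:2 ratio, n(H2C2O4) = 1/2 × 2.562 × 10^-3 = 1.281 × 10^-3 mol
mass of H2C2O4 = 1.281 × 10^-3 × 90.03 g/mol = 0.1153 g
% H2C2O4 = 0.1153 / 0.1854 × 100 = 62.20 %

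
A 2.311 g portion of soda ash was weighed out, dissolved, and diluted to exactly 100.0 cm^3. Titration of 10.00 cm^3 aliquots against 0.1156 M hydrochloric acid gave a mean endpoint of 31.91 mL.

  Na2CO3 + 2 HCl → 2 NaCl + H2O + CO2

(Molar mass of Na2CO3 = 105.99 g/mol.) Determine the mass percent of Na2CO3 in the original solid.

n(HCl) per titration = 0.03191 × 0.1156 = 3.689 × 10^-3 mol
From the 1:2 ratio, n(Na2CO3) in each aliquot = 1/2 × 3.689 × 10^-3 = 1.844 × 10^-3 mol
n(Na2CO3) in the whole flask = 1.844 × 10^-3 × 100.0/10.00 = 0.01844 mol
mass of Na2CO3 = 0.01844 × 105.99 = 1.955 g
% Na2CO3 = 1.955 / 2.311 × 100 = 84.59 %

84.59 %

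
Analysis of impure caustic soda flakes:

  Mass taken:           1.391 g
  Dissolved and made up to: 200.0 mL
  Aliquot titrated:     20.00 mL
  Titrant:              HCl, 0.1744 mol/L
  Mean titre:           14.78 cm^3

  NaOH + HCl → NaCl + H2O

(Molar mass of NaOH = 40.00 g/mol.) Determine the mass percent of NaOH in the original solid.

74.12 %

n(HCl) per titration = 0.01478 × 0.1744 = 2.578 × 10^-3 mol
n(NaOH) in each aliquot = 2.578 × 10^-3 mol (1:1 ratio)
n(NaOH) in the whole flask = 2.578 × 10^-3 × 200.0/20.00 = 0.02578 mol
mass of NaOH = 0.02578 × 40.00 = 1.031 g
% NaOH = 1.031 / 1.391 × 100 = 74.12 %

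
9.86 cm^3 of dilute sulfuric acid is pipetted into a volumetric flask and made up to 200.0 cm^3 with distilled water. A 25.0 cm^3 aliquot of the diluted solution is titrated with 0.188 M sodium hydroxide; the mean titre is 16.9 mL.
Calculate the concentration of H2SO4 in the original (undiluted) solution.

1.29 M

H2SO4 + 2 NaOH → Na2SO4 + 2 H2O
n(NaOH) = 0.0169 × 0.188 = 3.18 × 10^-3 mol
From the 1:2 ratio, n(H2SO4) in the aliquot = 1/2 × 3.18 × 10^-3 = 1.59 × 10^-3 mol
[H2SO4]_dilute = 1.59 × 10^-3 / 0.0250 = 0.0635 mol/L
Dilution factor = 200.0 / 9.86 = 20.28
[H2SO4]_stock = 0.0635 × 20.28 = 1.29 mol/L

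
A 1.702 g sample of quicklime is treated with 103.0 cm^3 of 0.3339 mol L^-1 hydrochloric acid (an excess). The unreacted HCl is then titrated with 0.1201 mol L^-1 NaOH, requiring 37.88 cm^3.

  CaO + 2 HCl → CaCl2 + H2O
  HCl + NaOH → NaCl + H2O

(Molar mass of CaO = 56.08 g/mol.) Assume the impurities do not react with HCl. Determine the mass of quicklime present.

n(HCl) added = 0.1030 × 0.3339 = 0.03439 mol
n(NaOH) used in back-titration = 0.03788 × 0.1201 = 4.549 × 10^-3 mol
n(HCl) left over = 4.549 × 10^-3 mol (1:1 ratio)
n(HCl) consumed by analyte = 0.03439 − 4.549 × 10^-3 = 0.02984 mol
From the 1:2 ratio, n(CaO) = 1/2 × 0.02984 = 0.01492 mol
mass of CaO = 0.01492 × 56.08 = 0.8368 g

0.8368 g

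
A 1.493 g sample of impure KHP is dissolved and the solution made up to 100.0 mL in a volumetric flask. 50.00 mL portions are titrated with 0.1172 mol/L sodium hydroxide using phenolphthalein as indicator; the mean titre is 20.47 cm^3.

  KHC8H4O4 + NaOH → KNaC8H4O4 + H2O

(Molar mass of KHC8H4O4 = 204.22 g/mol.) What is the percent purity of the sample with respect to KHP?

65.63 %

n(NaOH) per titration = 0.02047 × 0.1172 = 2.399 × 10^-3 mol
n(KHC8H4O4) in each aliquot = 2.399 × 10^-3 mol (1:1 ratio)
n(KHC8H4O4) in the whole flask = 2.399 × 10^-3 × 100.0/50.00 = 4.798 × 10^-3 mol
mass of KHC8H4O4 = 4.798 × 10^-3 × 204.22 = 0.9799 g
% KHC8H4O4 = 0.9799 / 1.493 × 100 = 65.63 %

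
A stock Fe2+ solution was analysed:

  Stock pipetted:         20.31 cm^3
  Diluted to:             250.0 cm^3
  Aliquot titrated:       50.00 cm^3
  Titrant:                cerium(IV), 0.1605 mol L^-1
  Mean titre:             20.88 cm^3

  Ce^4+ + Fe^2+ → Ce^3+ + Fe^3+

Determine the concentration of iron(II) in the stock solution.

n(Ce4+) = 0.02088 × 0.1605 = 3.351 × 10^-3 mol
n(Fe2+) in the aliquot = 3.351 × 10^-3 mol (1:1 ratio)
[Fe2+]_dilute = 3.351 × 10^-3 / 0.05000 = 0.06702 mol/L
Dilution factor = 250.0 / 20.31 = 12.31
[Fe2+]_stock = 0.06702 × 12.31 = 0.8250 mol/L

0.8250 mol/L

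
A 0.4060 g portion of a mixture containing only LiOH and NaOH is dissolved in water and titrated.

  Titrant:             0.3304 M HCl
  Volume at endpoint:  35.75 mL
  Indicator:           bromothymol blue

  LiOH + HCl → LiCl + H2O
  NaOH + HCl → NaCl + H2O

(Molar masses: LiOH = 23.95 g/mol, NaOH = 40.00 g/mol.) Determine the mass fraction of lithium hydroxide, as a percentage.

24.43 %

n(HCl) = 0.03575 × 0.3304 = 0.01181 mol
Let x = n(LiOH), y = n(NaOH).
Titrant: 1x + 1y = 0.01181;  mass: 23.95x + 40.00y = 0.4060
Solving, x = 4.142 × 10^-3 mol, y = 7.670 × 10^-3 mol
mass of LiOH = 4.142 × 10^-3 × 23.95 = 0.09919 g
% LiOH = 0.09919 / 0.4060 × 100 = 24.43 %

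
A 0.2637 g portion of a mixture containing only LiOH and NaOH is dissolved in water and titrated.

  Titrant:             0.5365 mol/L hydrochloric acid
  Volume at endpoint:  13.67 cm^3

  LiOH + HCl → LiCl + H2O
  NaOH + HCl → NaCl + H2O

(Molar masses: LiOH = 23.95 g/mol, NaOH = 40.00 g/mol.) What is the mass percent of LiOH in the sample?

n(HCl) = 0.01367 × 0.5365 = 7.334 × 10^-3 mol
Let x = n(LiOH), y = n(NaOH).
Titrant: 1x + 1y = 7.334 × 10^-3;  mass: 23.95x + 40.00y = 0.2637
Solving, x = 1.848 × 10^-3 mol, y = 5.486 × 10^-3 mol
mass of LiOH = 1.848 × 10^-3 × 23.95 = 0.04426 g
% LiOH = 0.04426 / 0.2637 × 100 = 16.78 %

16.78 %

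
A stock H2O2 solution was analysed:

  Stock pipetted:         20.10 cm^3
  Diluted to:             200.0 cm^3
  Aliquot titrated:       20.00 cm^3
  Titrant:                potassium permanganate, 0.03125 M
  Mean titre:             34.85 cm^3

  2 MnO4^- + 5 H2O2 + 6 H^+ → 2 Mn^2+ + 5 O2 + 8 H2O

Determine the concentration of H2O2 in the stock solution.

1.355 M

n(KMnO4) = 0.03485 × 0.03125 = 1.089 × 10^-3 mol
From the 5:2 ratio, n(H2O2) in the aliquot = 5/2 × 1.089 × 10^-3 = 2.723 × 10^-3 mol
[H2O2]_dilute = 2.723 × 10^-3 / 0.02000 = 0.1361 mol/L
Dilution factor = 200.0 / 20.10 = 9.950
[H2O2]_stock = 0.1361 × 9.950 = 1.355 mol/L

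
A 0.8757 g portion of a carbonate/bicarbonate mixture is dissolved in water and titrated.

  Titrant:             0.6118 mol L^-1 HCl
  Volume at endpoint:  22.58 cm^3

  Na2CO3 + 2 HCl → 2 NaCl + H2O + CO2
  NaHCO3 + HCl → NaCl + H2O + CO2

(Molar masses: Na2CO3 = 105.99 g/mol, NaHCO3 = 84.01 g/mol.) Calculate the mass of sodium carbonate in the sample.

0.4867 g

n(HCl) = 0.02258 × 0.6118 = 0.01381 mol
Let x = n(Na2CO3), y = n(NaHCO3).
Titrant: 2x + 1y = 0.01381;  mass: 105.99x + 84.01y = 0.8757
Solving, x = 4.592 × 10^-3 mol, y = 4.630 × 10^-3 mol
mass of Na2CO3 = 4.592 × 10^-3 × 105.99 = 0.4867 g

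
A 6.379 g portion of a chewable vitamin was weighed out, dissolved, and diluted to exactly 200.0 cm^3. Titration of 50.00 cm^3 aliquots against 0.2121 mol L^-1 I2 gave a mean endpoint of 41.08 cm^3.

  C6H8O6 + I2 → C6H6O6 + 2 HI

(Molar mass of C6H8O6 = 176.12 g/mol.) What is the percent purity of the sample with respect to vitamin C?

96.22 %

n(I2) per titration = 0.04108 × 0.2121 = 8.713 × 10^-3 mol
n(C6H8O6) in each aliquot = 8.713 × 10^-3 mol (1:1 ratio)
n(C6H8O6) in the whole flask = 8.713 × 10^-3 × 200.0/50.00 = 0.03485 mol
mass of C6H8O6 = 0.03485 × 176.12 = 6.138 g
% C6H8O6 = 6.138 / 6.379 × 100 = 96.22 %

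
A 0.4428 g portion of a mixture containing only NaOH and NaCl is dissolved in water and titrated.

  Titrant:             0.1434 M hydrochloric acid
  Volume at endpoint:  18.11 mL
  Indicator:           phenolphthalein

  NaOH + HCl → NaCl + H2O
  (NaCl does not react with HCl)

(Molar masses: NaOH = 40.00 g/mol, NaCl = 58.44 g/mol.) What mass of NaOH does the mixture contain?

n(HCl) = 0.01811 × 0.1434 = 2.597 × 10^-3 mol
Let x = n(NaOH), y = n(NaCl).
Titrant: 1x = 2.597 × 10^-3;  mass: 40.00x + 58.44y = 0.4428
Solving, x = 2.597 × 10^-3 mol, y = 5.799 × 10^-3 mol
mass of NaOH = 2.597 × 10^-3 × 40.00 = 0.1039 g

0.1039 g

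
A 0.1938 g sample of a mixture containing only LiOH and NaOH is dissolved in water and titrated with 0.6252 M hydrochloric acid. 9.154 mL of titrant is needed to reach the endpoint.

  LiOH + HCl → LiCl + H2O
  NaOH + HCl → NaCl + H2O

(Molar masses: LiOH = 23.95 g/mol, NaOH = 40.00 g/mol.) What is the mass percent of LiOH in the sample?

27.04 %

n(HCl) = 0.009154 × 0.6252 = 5.723 × 10^-3 mol
Let x = n(LiOH), y = n(NaOH).
Titrant: 1x + 1y = 5.723 × 10^-3;  mass: 23.95x + 40.00y = 0.1938
Solving, x = 2.188 × 10^-3 mol, y = 3.535 × 10^-3 mol
mass of LiOH = 2.188 × 10^-3 × 23.95 = 0.05241 g
% LiOH = 0.05241 / 0.1938 × 100 = 27.04 %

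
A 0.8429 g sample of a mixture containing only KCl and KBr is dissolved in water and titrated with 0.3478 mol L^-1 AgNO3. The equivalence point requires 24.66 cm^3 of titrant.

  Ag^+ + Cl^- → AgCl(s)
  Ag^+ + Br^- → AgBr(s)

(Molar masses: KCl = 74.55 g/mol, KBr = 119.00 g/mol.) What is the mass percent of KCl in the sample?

35.36 %

n(AgNO3) = 0.02466 × 0.3478 = 8.577 × 10^-3 mol
Let x = n(KCl), y = n(KBr).
Titrant: 1x + 1y = 8.577 × 10^-3;  mass: 74.55x + 119.00y = 0.8429
Solving, x = 3.998 × 10^-3 mol, y = 4.578 × 10^-3 mol
mass of KCl = 3.998 × 10^-3 × 74.55 = 0.2981 g
% KCl = 0.2981 / 0.8429 × 100 = 35.36 %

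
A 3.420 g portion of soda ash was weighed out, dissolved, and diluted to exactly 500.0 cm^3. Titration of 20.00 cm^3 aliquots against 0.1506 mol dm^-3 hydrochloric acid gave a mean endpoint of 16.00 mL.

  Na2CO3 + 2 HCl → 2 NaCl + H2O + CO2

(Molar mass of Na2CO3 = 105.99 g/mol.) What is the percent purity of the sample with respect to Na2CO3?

93.35 %

n(HCl) per titration = 0.01600 × 0.1506 = 2.410 × 10^-3 mol
From the 1:2 ratio, n(Na2CO3) in each aliquot = 1/2 × 2.410 × 10^-3 = 1.205 × 10^-3 mol
n(Na2CO3) in the whole flask = 1.205 × 10^-3 × 500.0/20.00 = 0.03012 mol
mass of Na2CO3 = 0.03012 × 105.99 = 3.192 g
% Na2CO3 = 3.192 / 3.420 × 100 = 93.35 %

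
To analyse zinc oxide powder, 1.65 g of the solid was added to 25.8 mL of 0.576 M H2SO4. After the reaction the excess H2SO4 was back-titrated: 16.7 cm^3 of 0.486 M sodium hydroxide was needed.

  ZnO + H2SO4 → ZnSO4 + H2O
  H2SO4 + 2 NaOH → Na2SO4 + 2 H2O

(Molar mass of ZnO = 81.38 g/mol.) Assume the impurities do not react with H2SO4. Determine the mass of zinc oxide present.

n(H2SO4) added = 0.0258 × 0.576 = 0.0149 mol
n(NaOH) used in back-titration = 0.0167 × 0.486 = 8.12 × 10^-3 mol
From the 1:2 ratio, n(H2SO4) left over = 1/2 × 8.12 × 10^-3 = 4.06 × 10^-3 mol
n(H2SO4) consumed by analyte = 0.0149 − 4.06 × 10^-3 = 0.0108 mol
n(ZnO) = 0.0108 mol (1:1 ratio)
mass of ZnO = 0.0108 × 81.38 = 0.879 g

0.879 g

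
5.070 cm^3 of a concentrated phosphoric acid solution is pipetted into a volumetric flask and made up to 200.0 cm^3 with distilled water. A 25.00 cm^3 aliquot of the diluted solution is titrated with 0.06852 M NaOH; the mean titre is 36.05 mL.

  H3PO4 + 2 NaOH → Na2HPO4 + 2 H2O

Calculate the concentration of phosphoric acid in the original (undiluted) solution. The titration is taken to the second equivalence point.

1.949 M

n(NaOH) = 0.03605 × 0.06852 = 2.470 × 10^-3 mol
From the 1:2 ratio, n(H3PO4) in the aliquot = 1/2 × 2.470 × 10^-3 = 1.235 × 10^-3 mol
[H3PO4]_dilute = 1.235 × 10^-3 / 0.02500 = 0.04940 mol/L
Dilution factor = 200.0 / 5.070 = 39.45
[H3PO4]_stock = 0.04940 × 39.45 = 1.949 mol/L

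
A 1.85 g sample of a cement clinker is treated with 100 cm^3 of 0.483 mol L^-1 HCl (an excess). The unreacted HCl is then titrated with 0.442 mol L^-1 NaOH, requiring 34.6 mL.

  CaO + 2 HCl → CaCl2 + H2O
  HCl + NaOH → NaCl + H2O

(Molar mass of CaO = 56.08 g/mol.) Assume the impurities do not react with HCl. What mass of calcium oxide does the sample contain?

n(HCl) added = 0.100 × 0.483 = 0.0483 mol
n(NaOH) used in back-titration = 0.0346 × 0.442 = 0.0153 mol
n(HCl) left over = 0.0153 mol (1:1 ratio)
n(HCl) consumed by analyte = 0.0483 − 0.0153 = 0.0330 mol
From the 1:2 ratio, n(CaO) = 1/2 × 0.0330 = 0.0165 mol
mass of CaO = 0.0165 × 56.08 = 0.926 g

0.926 g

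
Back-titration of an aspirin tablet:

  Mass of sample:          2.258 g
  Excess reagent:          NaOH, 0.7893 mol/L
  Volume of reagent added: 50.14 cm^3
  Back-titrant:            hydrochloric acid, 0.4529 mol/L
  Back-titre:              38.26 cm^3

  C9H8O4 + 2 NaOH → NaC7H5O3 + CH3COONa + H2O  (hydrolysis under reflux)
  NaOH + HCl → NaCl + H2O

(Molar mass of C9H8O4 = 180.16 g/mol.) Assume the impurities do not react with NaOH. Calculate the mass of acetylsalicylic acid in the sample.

2.004 g

n(NaOH) added = 0.05014 × 0.7893 = 0.03958 mol
n(HCl) used in back-titration = 0.03826 × 0.4529 = 0.01733 mol
n(NaOH) left over = 0.01733 mol (1:1 ratio)
n(NaOH) consumed by analyte = 0.03958 − 0.01733 = 0.02225 mol
From the 1:2 ratio, n(C9H8O4) = 1/2 × 0.02225 = 0.01112 mol
mass of C9H8O4 = 0.01112 × 180.16 = 2.004 g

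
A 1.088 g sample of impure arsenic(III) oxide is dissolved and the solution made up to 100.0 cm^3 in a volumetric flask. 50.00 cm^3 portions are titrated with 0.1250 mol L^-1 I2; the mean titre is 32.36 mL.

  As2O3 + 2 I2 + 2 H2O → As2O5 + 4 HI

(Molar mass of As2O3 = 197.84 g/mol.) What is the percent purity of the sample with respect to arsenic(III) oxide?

73.55 %

n(I2) per titration = 0.03236 × 0.1250 = 4.045 × 10^-3 mol
From the 1:2 ratio, n(As2O3) in each aliquot = 1/2 × 4.045 × 10^-3 = 2.022 × 10^-3 mol
n(As2O3) in the whole flask = 2.022 × 10^-3 × 100.0/50.00 = 4.045 × 10^-3 mol
mass of As2O3 = 4.045 × 10^-3 × 197.84 = 0.8003 g
% As2O3 = 0.8003 / 1.088 × 100 = 73.55 %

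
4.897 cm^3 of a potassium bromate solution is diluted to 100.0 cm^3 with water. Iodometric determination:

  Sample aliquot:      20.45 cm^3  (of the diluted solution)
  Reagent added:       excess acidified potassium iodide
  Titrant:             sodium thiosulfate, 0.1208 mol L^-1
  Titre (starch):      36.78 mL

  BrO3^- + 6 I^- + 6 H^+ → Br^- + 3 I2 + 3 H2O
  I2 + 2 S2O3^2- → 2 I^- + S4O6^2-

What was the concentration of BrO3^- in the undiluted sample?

n(S2O3^2-) = 0.03678 × 0.1208 = 4.443 × 10^-3 mol
n(I2) = n(S2O3^2-)/2 = 2.222 × 10^-3 mol
From the 1:3 ratio, n(BrO3^-) in the aliquot = 1/3 × 2.222 × 10^-3 = 7.405 × 10^-4 mol
[BrO3^-]_dilute = 7.405 × 10^-4 / 0.02045 = 0.03621 mol/L
[BrO3^-]_original = 0.03621 × 100.0/4.897 = 0.7394 mol/L

0.7394 mol/L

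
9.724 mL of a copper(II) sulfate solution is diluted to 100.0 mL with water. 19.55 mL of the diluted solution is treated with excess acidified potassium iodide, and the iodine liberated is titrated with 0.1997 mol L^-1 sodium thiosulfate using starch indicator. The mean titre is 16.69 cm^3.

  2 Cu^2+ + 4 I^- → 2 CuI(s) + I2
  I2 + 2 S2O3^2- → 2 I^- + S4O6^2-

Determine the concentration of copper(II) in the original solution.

n(S2O3^2-) = 0.01669 × 0.1997 = 3.333 × 10^-3 mol
n(I2) = n(S2O3^2-)/2 = 1.666 × 10^-3 mol
From the 2:1 ratio, n(Cu2+) in the aliquot = 2/1 × 1.666 × 10^-3 = 3.333 × 10^-3 mol
[Cu2+]_dilute = 3.333 × 10^-3 / 0.01955 = 0.1705 mol/L
[Cu2+]_original = 0.1705 × 100.0/9.724 = 1.753 mol/L

1.753 mol/L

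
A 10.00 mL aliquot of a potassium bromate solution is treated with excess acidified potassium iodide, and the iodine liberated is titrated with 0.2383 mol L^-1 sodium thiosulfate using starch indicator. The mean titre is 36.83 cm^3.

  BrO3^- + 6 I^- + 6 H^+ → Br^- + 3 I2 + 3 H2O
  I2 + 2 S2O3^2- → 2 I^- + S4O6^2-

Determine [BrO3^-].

n(S2O3^2-) = 0.03683 × 0.2383 = 8.777 × 10^-3 mol
n(I2) = n(S2O3^2-)/2 = 4.388 × 10^-3 mol
From the 1:3 ratio, n(BrO3^-) in the aliquot = 1/3 × 4.388 × 10^-3 = 1.463 × 10^-3 mol
[BrO3^-] = 1.463 × 10^-3 / 0.01000 = 0.1463 mol/L

0.1463 mol/L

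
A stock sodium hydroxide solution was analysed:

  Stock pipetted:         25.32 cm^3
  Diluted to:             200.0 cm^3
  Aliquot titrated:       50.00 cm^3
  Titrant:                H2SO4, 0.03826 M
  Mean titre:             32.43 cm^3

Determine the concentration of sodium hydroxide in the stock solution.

2 NaOH + H2SO4 → Na2SO4 + 2 H2O
n(H2SO4) = 0.03243 × 0.03826 = 1.241 × 10^-3 mol
From the 2:1 ratio, n(NaOH) in the aliquot = 2/1 × 1.241 × 10^-3 = 2.482 × 10^-3 mol
[NaOH]_dilute = 2.482 × 10^-3 / 0.05000 = 0.04963 mol/L
Dilution factor = 200.0 / 25.32 = 7.899
[NaOH]_stock = 0.04963 × 7.899 = 0.3920 mol/L

0.3920 M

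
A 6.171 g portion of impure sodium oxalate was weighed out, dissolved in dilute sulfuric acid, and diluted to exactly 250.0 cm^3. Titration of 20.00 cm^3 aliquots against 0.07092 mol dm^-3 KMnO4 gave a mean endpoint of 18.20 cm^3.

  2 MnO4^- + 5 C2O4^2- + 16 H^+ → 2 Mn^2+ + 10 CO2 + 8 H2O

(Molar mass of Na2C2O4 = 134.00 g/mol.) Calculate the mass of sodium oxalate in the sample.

5.405 g

n(KMnO4) per titration = 0.01820 × 0.07092 = 1.291 × 10^-3 mol
From the 5:2 ratio, n(Na2C2O4) in each aliquot = 5/2 × 1.291 × 10^-3 = 3.227 × 10^-3 mol
n(Na2C2O4) in the whole flask = 3.227 × 10^-3 × 250.0/20.00 = 0.04034 mol
mass of Na2C2O4 = 0.04034 × 134.00 = 5.405 g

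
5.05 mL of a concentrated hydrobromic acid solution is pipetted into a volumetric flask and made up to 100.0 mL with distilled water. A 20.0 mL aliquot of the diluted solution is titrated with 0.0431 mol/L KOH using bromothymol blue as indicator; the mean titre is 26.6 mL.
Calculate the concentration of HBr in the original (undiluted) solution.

1.14 mol/L

HBr + KOH → KBr + H2O
n(KOH) = 0.0266 × 0.0431 = 1.15 × 10^-3 mol
n(HBr) in the aliquot = 1.15 × 10^-3 mol (1:1 ratio)
[HBr]_dilute = 1.15 × 10^-3 / 0.0200 = 0.0573 mol/L
Dilution factor = 100.0 / 5.05 = 19.80
[HBr]_stock = 0.0573 × 19.80 = 1.14 mol/L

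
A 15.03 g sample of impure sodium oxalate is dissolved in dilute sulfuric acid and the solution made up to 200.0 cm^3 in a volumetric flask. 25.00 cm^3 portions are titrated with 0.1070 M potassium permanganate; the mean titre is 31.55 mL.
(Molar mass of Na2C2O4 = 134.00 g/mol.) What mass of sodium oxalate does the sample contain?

2 MnO4^- + 5 C2O4^2- + 16 H^+ → 2 Mn^2+ + 10 CO2 + 8 H2O
n(KMnO4) per titration = 0.03155 × 0.1070 = 3.376 × 10^-3 mol
From the 5:2 ratio, n(Na2C2O4) in each aliquot = 5/2 × 3.376 × 10^-3 = 8.440 × 10^-3 mol
n(Na2C2O4) in the whole flask = 8.440 × 10^-3 × 200.0/25.00 = 0.06752 mol
mass of Na2C2O4 = 0.06752 × 134.00 = 9.047 g

9.047 g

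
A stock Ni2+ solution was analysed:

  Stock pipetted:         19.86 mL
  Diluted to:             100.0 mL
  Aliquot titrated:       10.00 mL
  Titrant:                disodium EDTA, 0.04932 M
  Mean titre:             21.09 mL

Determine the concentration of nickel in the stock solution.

Ni^2+ + EDTA^4- → [Ni(EDTA)]^2-
n(EDTA) = 0.02109 × 0.04932 = 1.040 × 10^-3 mol
n(Ni2+) in the aliquot = 1.040 × 10^-3 mol (1:1 ratio)
[Ni2+]_dilute = 1.040 × 10^-3 / 0.01000 = 0.1040 mol/L
Dilution factor = 100.0 / 19.86 = 5.035
[Ni2+]_stock = 0.1040 × 5.035 = 0.5237 mol/L

0.5237 M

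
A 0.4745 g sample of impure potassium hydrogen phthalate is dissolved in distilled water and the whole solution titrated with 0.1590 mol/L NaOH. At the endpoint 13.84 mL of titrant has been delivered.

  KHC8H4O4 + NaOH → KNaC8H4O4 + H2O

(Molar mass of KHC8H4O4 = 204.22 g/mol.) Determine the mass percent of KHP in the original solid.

94.71 %

n(NaOH) = 0.01384 L × 0.1590 mol/L = 2.201 × 10^-3 mol
n(KHC8H4O4) = 2.201 × 10^-3 mol (1:1 ratio)
mass of KHC8H4O4 = 2.201 × 10^-3 × 204.22 g/mol = 0.4494 g
% KHC8H4O4 = 0.4494 / 0.4745 × 100 = 94.71 %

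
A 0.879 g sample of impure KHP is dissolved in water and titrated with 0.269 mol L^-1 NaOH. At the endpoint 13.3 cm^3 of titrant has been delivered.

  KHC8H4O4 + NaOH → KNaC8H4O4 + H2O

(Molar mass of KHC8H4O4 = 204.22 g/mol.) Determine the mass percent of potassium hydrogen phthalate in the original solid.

83.1 %

n(NaOH) = 0.0133 L × 0.269 mol/L = 3.58 × 10^-3 mol
n(KHC8H4O4) = 3.58 × 10^-3 mol (1:1 ratio)
mass of KHC8H4O4 = 3.58 × 10^-3 × 204.22 g/mol = 0.731 g
% KHC8H4O4 = 0.731 / 0.879 × 100 = 83.1 %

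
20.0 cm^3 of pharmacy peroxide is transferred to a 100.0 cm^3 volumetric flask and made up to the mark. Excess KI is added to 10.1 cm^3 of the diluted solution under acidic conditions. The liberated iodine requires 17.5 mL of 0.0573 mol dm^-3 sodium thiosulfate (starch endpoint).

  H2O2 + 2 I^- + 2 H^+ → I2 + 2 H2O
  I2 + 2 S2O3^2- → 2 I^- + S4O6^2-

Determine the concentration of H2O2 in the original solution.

0.248 mol/L

n(S2O3^2-) = 0.0175 × 0.0573 = 1.00 × 10^-3 mol
n(I2) = n(S2O3^2-)/2 = 5.01 × 10^-4 mol
n(H2O2) in the aliquot = 5.01 × 10^-4 mol (1:1 ratio)
[H2O2]_dilute = 5.01 × 10^-4 / 0.0101 = 0.0496 mol/L
[H2O2]_original = 0.0496 × 100.0/20.0 = 0.248 mol/L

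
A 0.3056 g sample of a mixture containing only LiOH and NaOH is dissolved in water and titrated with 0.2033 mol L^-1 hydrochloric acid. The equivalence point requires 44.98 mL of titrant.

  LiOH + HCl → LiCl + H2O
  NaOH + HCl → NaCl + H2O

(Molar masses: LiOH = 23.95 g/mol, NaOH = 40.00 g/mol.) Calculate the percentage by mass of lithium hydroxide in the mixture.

29.38 %

n(HCl) = 0.04498 × 0.2033 = 9.144 × 10^-3 mol
Let x = n(LiOH), y = n(NaOH).
Titrant: 1x + 1y = 9.144 × 10^-3;  mass: 23.95x + 40.00y = 0.3056
Solving, x = 3.749 × 10^-3 mol, y = 5.395 × 10^-3 mol
mass of LiOH = 3.749 × 10^-3 × 23.95 = 0.08980 g
% LiOH = 0.08980 / 0.3056 × 100 = 29.38 %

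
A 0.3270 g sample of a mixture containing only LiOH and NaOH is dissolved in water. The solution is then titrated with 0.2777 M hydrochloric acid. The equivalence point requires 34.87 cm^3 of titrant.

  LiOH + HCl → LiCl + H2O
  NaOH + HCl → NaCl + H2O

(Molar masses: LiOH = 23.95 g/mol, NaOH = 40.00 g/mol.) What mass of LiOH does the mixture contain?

n(HCl) = 0.03487 × 0.2777 = 9.683 × 10^-3 mol
Let x = n(LiOH), y = n(NaOH).
Titrant: 1x + 1y = 9.683 × 10^-3;  mass: 23.95x + 40.00y = 0.3270
Solving, x = 3.759 × 10^-3 mol, y = 5.924 × 10^-3 mol
mass of LiOH = 3.759 × 10^-3 × 23.95 = 0.09003 g

0.09003 g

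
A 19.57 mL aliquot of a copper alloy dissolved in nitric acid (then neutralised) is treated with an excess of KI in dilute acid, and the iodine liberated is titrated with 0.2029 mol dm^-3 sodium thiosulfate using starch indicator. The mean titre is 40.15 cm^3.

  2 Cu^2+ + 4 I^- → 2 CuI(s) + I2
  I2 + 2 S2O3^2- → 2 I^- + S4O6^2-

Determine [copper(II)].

0.4163 mol/L

n(S2O3^2-) = 0.04015 × 0.2029 = 8.146 × 10^-3 mol
n(I2) = n(S2O3^2-)/2 = 4.073 × 10^-3 mol
From the 2:1 ratio, n(Cu2+) in the aliquot = 2/1 × 4.073 × 10^-3 = 8.146 × 10^-3 mol
[Cu2+] = 8.146 × 10^-3 / 0.01957 = 0.4163 mol/L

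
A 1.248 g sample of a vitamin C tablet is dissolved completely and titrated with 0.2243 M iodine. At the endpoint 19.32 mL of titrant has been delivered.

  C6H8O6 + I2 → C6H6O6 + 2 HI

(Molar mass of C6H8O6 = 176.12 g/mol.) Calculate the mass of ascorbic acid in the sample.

0.7632 g

n(I2) = 0.01932 L × 0.2243 mol/L = 4.333 × 10^-3 mol
n(C6H8O6) = 4.333 × 10^-3 mol (1:1 ratio)
mass of C6H8O6 = 4.333 × 10^-3 × 176.12 g/mol = 0.7632 g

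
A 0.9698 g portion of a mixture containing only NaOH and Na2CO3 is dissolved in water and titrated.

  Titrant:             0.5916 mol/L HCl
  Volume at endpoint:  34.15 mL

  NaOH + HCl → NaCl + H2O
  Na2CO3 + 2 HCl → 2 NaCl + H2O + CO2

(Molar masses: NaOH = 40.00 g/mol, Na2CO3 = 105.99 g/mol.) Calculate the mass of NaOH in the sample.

0.3105 g

n(HCl) = 0.03415 × 0.5916 = 0.02020 mol
Let x = n(NaOH), y = n(Na2CO3).
Titrant: 1x + 2y = 0.02020;  mass: 40.00x + 105.99y = 0.9698
Solving, x = 7.762 × 10^-3 mol, y = 6.221 × 10^-3 mol
mass of NaOH = 7.762 × 10^-3 × 40.00 = 0.3105 g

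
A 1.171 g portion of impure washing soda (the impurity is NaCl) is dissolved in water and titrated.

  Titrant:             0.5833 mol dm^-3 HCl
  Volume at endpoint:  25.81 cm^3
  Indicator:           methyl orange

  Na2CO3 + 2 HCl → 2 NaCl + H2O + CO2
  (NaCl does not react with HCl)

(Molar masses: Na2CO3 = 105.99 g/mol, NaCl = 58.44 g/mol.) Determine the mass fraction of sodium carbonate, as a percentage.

n(HCl) = 0.02581 × 0.5833 = 0.01505 mol
Let x = n(Na2CO3), y = n(NaCl).
Titrant: 2x = 0.01505;  mass: 105.99x + 58.44y = 1.171
Solving, x = 7.527 × 10^-3 mol, y = 6.385 × 10^-3 mol
mass of Na2CO3 = 7.527 × 10^-3 × 105.99 = 0.7978 g
% Na2CO3 = 0.7978 / 1.171 × 100 = 68.13 %

68.13 %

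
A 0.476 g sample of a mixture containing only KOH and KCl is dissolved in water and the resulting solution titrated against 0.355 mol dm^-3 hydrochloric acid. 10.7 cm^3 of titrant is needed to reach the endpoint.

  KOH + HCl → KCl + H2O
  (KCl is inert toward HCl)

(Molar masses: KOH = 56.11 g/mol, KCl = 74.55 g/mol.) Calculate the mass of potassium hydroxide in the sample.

0.213 g

n(HCl) = 0.0107 × 0.355 = 3.80 × 10^-3 mol
Let x = n(KOH), y = n(KCl).
Titrant: 1x = 3.80 × 10^-3;  mass: 56.11x + 74.55y = 0.476
Solving, x = 3.80 × 10^-3 mol, y = 3.53 × 10^-3 mol
mass of KOH = 3.80 × 10^-3 × 56.11 = 0.213 g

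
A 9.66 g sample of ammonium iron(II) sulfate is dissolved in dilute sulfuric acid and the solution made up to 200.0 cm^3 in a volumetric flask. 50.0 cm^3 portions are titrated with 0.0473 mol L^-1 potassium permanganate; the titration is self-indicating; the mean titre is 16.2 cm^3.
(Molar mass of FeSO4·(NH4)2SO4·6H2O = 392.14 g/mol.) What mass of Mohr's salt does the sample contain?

6.01 g

MnO4^- + 5 Fe^2+ + 8 H^+ → Mn^2+ + 5 Fe^3+ + 4 H2O
n(KMnO4) per titration = 0.0162 × 0.0473 = 7.66 × 10^-4 mol
From the 5:1 ratio, n(FeSO4·(NH4)2SO4·6H2O) in each aliquot = 5/1 × 7.66 × 10^-4 = 3.83 × 10^-3 mol
n(FeSO4·(NH4)2SO4·6H2O) in the whole flask = 3.83 × 10^-3 × 200.0/50.0 = 0.0153 mol
mass of FeSO4·(NH4)2SO4·6H2O = 0.0153 × 392.14 = 6.01 g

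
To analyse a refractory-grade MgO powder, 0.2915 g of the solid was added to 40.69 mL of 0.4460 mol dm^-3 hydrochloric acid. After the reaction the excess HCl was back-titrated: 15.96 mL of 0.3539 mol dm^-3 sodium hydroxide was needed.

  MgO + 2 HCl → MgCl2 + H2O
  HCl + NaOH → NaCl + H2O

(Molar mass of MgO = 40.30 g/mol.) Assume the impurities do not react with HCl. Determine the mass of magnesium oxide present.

0.2519 g

n(HCl) added = 0.04069 × 0.4460 = 0.01815 mol
n(NaOH) used in back-titration = 0.01596 × 0.3539 = 5.648 × 10^-3 mol
n(HCl) left over = 5.648 × 10^-3 mol (1:1 ratio)
n(HCl) consumed by analyte = 0.01815 − 5.648 × 10^-3 = 0.01250 mol
From the 1:2 ratio, n(MgO) = 1/2 × 0.01250 = 6.250 × 10^-3 mol
mass of MgO = 6.250 × 10^-3 × 40.30 = 0.2519 g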